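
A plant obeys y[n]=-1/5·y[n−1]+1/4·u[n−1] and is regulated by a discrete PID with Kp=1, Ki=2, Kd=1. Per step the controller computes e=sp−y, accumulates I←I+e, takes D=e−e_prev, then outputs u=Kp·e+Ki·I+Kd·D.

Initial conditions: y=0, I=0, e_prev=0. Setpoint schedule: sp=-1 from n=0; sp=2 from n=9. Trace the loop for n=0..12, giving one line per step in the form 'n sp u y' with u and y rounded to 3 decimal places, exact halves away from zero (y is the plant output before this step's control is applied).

0 -1 -4.000 0.000
1 -1 -1.000 -1.000
2 -1 -5.800 -0.050
3 -1 -1.190 -1.440
4 -1 -7.422 -0.010
5 -1 -0.596 -1.854
6 -1 -9.034 0.222
7 -1 0.696 -2.303
8 -1 -10.973 0.635
9 2 14.714 -2.870
10 2 -10.541 4.253
11 2 23.030 -3.486
12 2 -13.498 6.455

(exact arithmetic carried between steps; '≈' marks a value shown rounded to 6 d.p. or computed from one; I and e_prev carry over from the previous line; the table rounds u and y to 3 d.p., halves away from zero)
n=0: y=0, sp=-1, e=sp−y=-1; I=-1, D=e−e_prev=-1; u=1·(-1)+2·(-1)+1·(-1)=-4; next y=-1/5·0+1/4·(-4)=-1
n=1: y=-1, sp=-1, e=sp−y=0; I=-1, D=e−e_prev=1; u=1·0+2·(-1)+1·1=-1; next y=-1/5·(-1)+1/4·(-1)=-0.05
n=2: y=-0.05, sp=-1, e=sp−y=-0.95; I=-1.95, D=e−e_prev=-0.95; u=1·(-0.95)+2·(-1.95)+1·(-0.95)=-5.8; next y=-1/5·(-0.05)+1/4·(-5.8)=-1.44
n=3: y=-1.44, sp=-1, e=sp−y=0.44; I=-1.51, D=e−e_prev=1.39; u=1·0.44+2·(-1.51)+1·1.39=-1.19; next y=-1/5·(-1.44)+1/4·(-1.19)=-0.0095
n=4: y=-0.0095, sp=-1, e=sp−y=-0.9905; I=-2.5005, D=e−e_prev=-1.4305; u=1·(-0.9905)+2·(-2.5005)+1·(-1.4305)=-7.422; next y=-1/5·(-0.0095)+1/4·(-7.422)=-1.8536
n=5: y=-1.8536, sp=-1, e=sp−y=0.8536; I=-1.6469, D=e−e_prev=1.8441; u=1·0.8536+2·(-1.6469)+1·1.8441=-0.5961; next y=-1/5·(-1.8536)+1/4·(-0.5961)=0.221695
n=6: y=0.221695, sp=-1, e=sp−y=-1.221695; I=-2.868595, D=e−e_prev=-2.075295; u=1·(-1.221695)+2·(-2.868595)+1·(-2.075295)=-9.03418; next y=-1/5·0.221695+1/4·(-9.03418)=-2.302884
n=7: y=-2.302884, sp=-1, e=sp−y=1.302884; I=-1.565711, D=e−e_prev=2.524579; u=1·1.302884+2·(-1.565711)+1·2.524579=0.696041; next y=-1/5·(-2.302884)+1/4·0.696041≈0.634587
n=8: y≈0.634587, sp=-1, e=sp−y≈-1.634587; I≈-3.200298, D=e−e_prev≈-2.937471; u=1·(-1.634587)+2·(-3.200298)+1·(-2.937471)≈-10.972654; next y=-1/5·0.634587+1/4·(-10.972654)≈-2.870081
n=9: y≈-2.870081, sp=2, e=sp−y≈4.870081; I≈1.669783, D=e−e_prev≈6.504668; u=1·4.870081+2·1.669783+1·6.504668≈14.714315; next y=-1/5·(-2.870081)+1/4·14.714315≈4.252595
n=10: y≈4.252595, sp=2, e=sp−y≈-2.252595; I≈-0.582812, D=e−e_prev≈-7.122676; u=1·(-2.252595)+2·(-0.582812)+1·(-7.122676)≈-10.540895; next y=-1/5·4.252595+1/4·(-10.540895)≈-3.485743
n=11: y≈-3.485743, sp=2, e=sp−y≈5.485743; I≈4.902931, D=e−e_prev≈7.738338; u=1·5.485743+2·4.902931+1·7.738338≈23.029942; next y=-1/5·(-3.485743)+1/4·23.029942≈6.454634
n=12: y≈6.454634, sp=2, e=sp−y≈-4.454634; I≈0.448297, D=e−e_prev≈-9.940377; u=1·(-4.454634)+2·0.448297+1·(-9.940377)≈-13.498417; next y=-1/5·6.454634+1/4·(-13.498417)≈-4.665531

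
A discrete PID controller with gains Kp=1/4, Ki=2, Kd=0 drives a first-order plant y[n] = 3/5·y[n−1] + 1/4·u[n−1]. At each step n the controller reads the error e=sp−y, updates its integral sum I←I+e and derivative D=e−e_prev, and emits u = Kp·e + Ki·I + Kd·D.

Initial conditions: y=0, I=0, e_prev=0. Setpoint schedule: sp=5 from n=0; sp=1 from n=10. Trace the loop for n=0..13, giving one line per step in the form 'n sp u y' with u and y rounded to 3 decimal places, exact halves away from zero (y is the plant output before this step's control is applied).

0 5 11.250 0.000
1 5 14.922 2.813
2 5 13.435 5.418
3 5 9.918 6.609
4 5 7.069 6.445
5 5 6.003 5.634
6 5 6.429 4.881
7 5 7.443 4.536
8 5 8.267 4.582
9 5 8.576 4.816
10 1 -0.546 5.034
11 1 -3.776 2.884
12 1 -2.824 0.786
13 1 -0.101 -0.234

(exact arithmetic carried between steps; '≈' marks a value shown rounded to 6 d.p. or computed from one; I and e_prev carry over from the previous line; the table rounds u and y to 3 d.p., halves away from zero)
n=0: y=0, sp=5, e=sp−y=5; I=5, D=e−e_prev=5; u=1/4·5+2·5+0·5=11.25; next y=3/5·0+1/4·11.25=2.8125
n=1: y=2.8125, sp=5, e=sp−y=2.1875; I=7.1875, D=e−e_prev=-2.8125; u=1/4·2.1875+2·7.1875+0·(-2.8125)=14.921875; next y=3/5·2.8125+1/4·14.921875≈5.417969
n=2: y≈5.417969, sp=5, e=sp−y≈-0.417969; I≈6.769531, D=e−e_prev≈-2.605469; u=1/4·(-0.417969)+2·6.769531+0·(-2.605469)≈13.434570; next y=3/5·5.417969+1/4·13.434570≈6.609424
n=3: y≈6.609424, sp=5, e=sp−y≈-1.609424; I≈5.160107, D=e−e_prev≈-1.191455; u=1/4·(-1.609424)+2·5.160107+0·(-1.191455)≈9.917859; next y=3/5·6.609424+1/4·9.917859≈6.445119
n=4: y≈6.445119, sp=5, e=sp−y≈-1.445119; I≈3.714988, D=e−e_prev≈0.164305; u=1/4·(-1.445119)+2·3.714988+0·0.164305≈7.068697; next y=3/5·6.445119+1/4·7.068697≈5.634246
n=5: y≈5.634246, sp=5, e=sp−y≈-0.634246; I≈3.080743, D=e−e_prev≈0.810873; u=1/4·(-0.634246)+2·3.080743+0·0.810873≈6.002924; next y=3/5·5.634246+1/4·6.002924≈4.881278
n=6: y≈4.881278, sp=5, e=sp−y≈0.118722; I≈3.199464, D=e−e_prev≈0.752967; u=1/4·0.118722+2·3.199464+0·0.752967≈6.428609; next y=3/5·4.881278+1/4·6.428609≈4.535919
n=7: y≈4.535919, sp=5, e=sp−y≈0.464081; I≈3.663545, D=e−e_prev≈0.345359; u=1/4·0.464081+2·3.663545+0·0.345359≈7.443110; next y=3/5·4.535919+1/4·7.443110≈4.582329
n=8: y≈4.582329, sp=5, e=sp−y≈0.417671; I≈4.081216, D=e−e_prev≈-0.046410; u=1/4·0.417671+2·4.081216+0·(-0.046410)≈8.266849; next y=3/5·4.582329+1/4·8.266849≈4.816110
n=9: y≈4.816110, sp=5, e=sp−y≈0.183890; I≈4.265106, D=e−e_prev≈-0.233781; u=1/4·0.183890+2·4.265106+0·(-0.233781)≈8.576185; next y=3/5·4.816110+1/4·8.576185≈5.033712
n=10: y≈5.033712, sp=1, e=sp−y≈-4.033712; I≈0.231394, D=e−e_prev≈-4.217602; u=1/4·(-4.033712)+2·0.231394+0·(-4.217602)≈-0.545640; next y=3/5·5.033712+1/4·(-0.545640)≈2.883817
n=11: y≈2.883817, sp=1, e=sp−y≈-1.883817; I≈-1.652423, D=e−e_prev≈2.149895; u=1/4·(-1.883817)+2·(-1.652423)+0·2.149895≈-3.775801; next y=3/5·2.883817+1/4·(-3.775801)≈0.786340
n=12: y≈0.786340, sp=1, e=sp−y≈0.213660; I≈-1.438763, D=e−e_prev≈2.097477; u=1/4·0.213660+2·(-1.438763)+0·2.097477≈-2.824112; next y=3/5·0.786340+1/4·(-2.824112)≈-0.234224
n=13: y≈-0.234224, sp=1, e=sp−y≈1.234224; I≈-0.204540, D=e−e_prev≈1.020564; u=1/4·1.234224+2·(-0.204540)+0·1.020564≈-0.100523; next y=3/5·(-0.234224)+1/4·(-0.100523)≈-0.165665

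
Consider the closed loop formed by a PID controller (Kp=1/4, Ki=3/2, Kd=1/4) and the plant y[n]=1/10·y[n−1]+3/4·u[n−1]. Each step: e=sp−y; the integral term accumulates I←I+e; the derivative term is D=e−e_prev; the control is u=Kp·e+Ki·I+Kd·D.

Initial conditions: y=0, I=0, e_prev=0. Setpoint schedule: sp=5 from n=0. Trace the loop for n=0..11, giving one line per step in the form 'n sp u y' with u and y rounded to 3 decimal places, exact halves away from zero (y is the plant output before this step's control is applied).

0 5 10.000 0.000
1 5 1.250 7.500
2 5 11.000 1.688
3 5 1.053 8.419
4 5 11.182 1.632
5 5 0.702 8.550
6 5 11.443 1.381
7 5 0.401 8.721
8 5 11.751 1.173
9 5 0.089 8.930
10 5 12.074 0.960
11 5 -0.241 9.151

(exact arithmetic carried between steps; '≈' marks a value shown rounded to 6 d.p. or computed from one; I and e_prev carry over from the previous line; the table rounds u and y to 3 d.p., halves away from zero)
n=0: y=0, sp=5, e=sp−y=5; I=5, D=e−e_prev=5; u=1/4·5+3/2·5+1/4·5=10; next y=1/10·0+3/4·10=7.5
n=1: y=7.5, sp=5, e=sp−y=-2.5; I=2.5, D=e−e_prev=-7.5; u=1/4·(-2.5)+3/2·2.5+1/4·(-7.5)=1.25; next y=1/10·7.5+3/4·1.25=1.6875
n=2: y=1.6875, sp=5, e=sp−y=3.3125; I=5.8125, D=e−e_prev=5.8125; u=1/4·3.3125+3/2·5.8125+1/4·5.8125=11; next y=1/10·1.6875+3/4·11=8.41875
n=3: y=8.41875, sp=5, e=sp−y=-3.41875; I=2.39375, D=e−e_prev=-6.73125; u=1/4·(-3.41875)+3/2·2.39375+1/4·(-6.73125)=1.053125; next y=1/10·8.41875+3/4·1.053125≈1.631719
n=4: y≈1.631719, sp=5, e=sp−y≈3.368281; I≈5.762031, D=e−e_prev≈6.787031; u=1/4·3.368281+3/2·5.762031+1/4·6.787031≈11.181875; next y=1/10·1.631719+3/4·11.181875≈8.549578
n=5: y≈8.549578, sp=5, e=sp−y≈-3.549578; I≈2.212453, D=e−e_prev≈-6.917859; u=1/4·(-3.549578)+3/2·2.212453+1/4·(-6.917859)≈0.701820; next y=1/10·8.549578+3/4·0.701820≈1.381323
n=6: y≈1.381323, sp=5, e=sp−y≈3.618677; I≈5.831130, D=e−e_prev≈7.168255; u=1/4·3.618677+3/2·5.831130+1/4·7.168255≈11.443428; next y=1/10·1.381323+3/4·11.443428≈8.720703
n=7: y≈8.720703, sp=5, e=sp−y≈-3.720703; I≈2.110427, D=e−e_prev≈-7.339380; u=1/4·(-3.720703)+3/2·2.110427+1/4·(-7.339380)≈0.400619; next y=1/10·8.720703+3/4·0.400619≈1.172535
n=8: y≈1.172535, sp=5, e=sp−y≈3.827465; I≈5.937892, D=e−e_prev≈7.548169; u=1/4·3.827465+3/2·5.937892+1/4·7.548169≈11.750747; next y=1/10·1.172535+3/4·11.750747≈8.930313
n=9: y≈8.930313, sp=5, e=sp−y≈-3.930313; I≈2.007579, D=e−e_prev≈-7.757779; u=1/4·(-3.930313)+3/2·2.007579+1/4·(-7.757779)≈0.089345; next y=1/10·8.930313+3/4·0.089345≈0.960040
n=10: y≈0.960040, sp=5, e=sp−y≈4.039960; I≈6.047539, D=e−e_prev≈7.970273; u=1/4·4.039960+3/2·6.047539+1/4·7.970273≈12.073866; next y=1/10·0.960040+3/4·12.073866≈9.151404
n=11: y≈9.151404, sp=5, e=sp−y≈-4.151404; I≈1.896135, D=e−e_prev≈-8.191364; u=1/4·(-4.151404)+3/2·1.896135+1/4·(-8.191364)≈-0.241489; next y=1/10·9.151404+3/4·(-0.241489)≈0.734023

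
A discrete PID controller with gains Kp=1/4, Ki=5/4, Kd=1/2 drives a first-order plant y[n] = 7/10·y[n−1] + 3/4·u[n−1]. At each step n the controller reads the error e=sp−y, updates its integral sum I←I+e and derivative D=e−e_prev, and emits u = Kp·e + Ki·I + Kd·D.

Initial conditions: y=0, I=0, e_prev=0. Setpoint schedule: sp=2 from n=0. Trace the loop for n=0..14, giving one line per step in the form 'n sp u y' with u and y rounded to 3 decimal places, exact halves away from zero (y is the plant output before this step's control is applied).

0 2 4.000 0.000
1 2 -0.500 3.000
2 2 2.300 1.725
3 2 -0.409 2.933
4 2 1.402 1.746
5 2 0.071 2.274
6 2 1.250 1.645
7 2 0.491 2.089
8 2 1.119 1.831
9 2 0.621 2.121
10 2 0.956 1.950
11 2 0.669 2.082
12 2 0.878 1.959
13 2 0.726 2.030
14 2 0.853 1.966

(exact arithmetic carried between steps; '≈' marks a value shown rounded to 6 d.p. or computed from one; I and e_prev carry over from the previous line; the table rounds u and y to 3 d.p., halves away from zero)
n=0: y=0, sp=2, e=sp−y=2; I=2, D=e−e_prev=2; u=1/4·2+5/4·2+1/2·2=4; next y=7/10·0+3/4·4=3
n=1: y=3, sp=2, e=sp−y=-1; I=1, D=e−e_prev=-3; u=1/4·(-1)+5/4·1+1/2·(-3)=-0.5; next y=7/10·3+3/4·(-0.5)=1.725
n=2: y=1.725, sp=2, e=sp−y=0.275; I=1.275, D=e−e_prev=1.275; u=1/4·0.275+5/4·1.275+1/2·1.275=2.3; next y=7/10·1.725+3/4·2.3=2.9325
n=3: y=2.9325, sp=2, e=sp−y=-0.9325; I=0.3425, D=e−e_prev=-1.2075; u=1/4·(-0.9325)+5/4·0.3425+1/2·(-1.2075)=-0.40875; next y=7/10·2.9325+3/4·(-0.40875)≈1.746188
n=4: y≈1.746188, sp=2, e=sp−y≈0.253813; I≈0.596313, D=e−e_prev≈1.186313; u=1/4·0.253813+5/4·0.596313+1/2·1.186313≈1.402; next y=7/10·1.746188+3/4·1.402≈2.273831
n=5: y≈2.273831, sp=2, e=sp−y≈-0.273831; I≈0.322481, D=e−e_prev≈-0.527644; u=1/4·(-0.273831)+5/4·0.322481+1/2·(-0.527644)≈0.070822; next y=7/10·2.273831+3/4·0.070822≈1.644798
n=6: y≈1.644798, sp=2, e=sp−y≈0.355202; I≈0.677683, D=e−e_prev≈0.629033; u=1/4·0.355202+5/4·0.677683+1/2·0.629033≈1.250421; next y=7/10·1.644798+3/4·1.250421≈2.089174
n=7: y≈2.089174, sp=2, e=sp−y≈-0.089174; I≈0.588509, D=e−e_prev≈-0.444376; u=1/4·(-0.089174)+5/4·0.588509+1/2·(-0.444376)≈0.491154; next y=7/10·2.089174+3/4·0.491154≈1.830788
n=8: y≈1.830788, sp=2, e=sp−y≈0.169212; I≈0.757721, D=e−e_prev≈0.258387; u=1/4·0.169212+5/4·0.757721+1/2·0.258387≈1.118648; next y=7/10·1.830788+3/4·1.118648≈2.120537
n=9: y≈2.120537, sp=2, e=sp−y≈-0.120537; I≈0.637184, D=e−e_prev≈-0.289749; u=1/4·(-0.120537)+5/4·0.637184+1/2·(-0.289749)≈0.621471; next y=7/10·2.120537+3/4·0.621471≈1.950479
n=10: y≈1.950479, sp=2, e=sp−y≈0.049521; I≈0.686705, D=e−e_prev≈0.170058; u=1/4·0.049521+5/4·0.686705+1/2·0.170058≈0.955790; next y=7/10·1.950479+3/4·0.955790≈2.082178
n=11: y≈2.082178, sp=2, e=sp−y≈-0.082178; I≈0.604527, D=e−e_prev≈-0.131699; u=1/4·(-0.082178)+5/4·0.604527+1/2·(-0.131699)≈0.669265; next y=7/10·2.082178+3/4·0.669265≈1.959473
n=12: y≈1.959473, sp=2, e=sp−y≈0.040527; I≈0.645054, D=e−e_prev≈0.122705; u=1/4·0.040527+5/4·0.645054+1/2·0.122705≈0.877801; next y=7/10·1.959473+3/4·0.877801≈2.029982
n=13: y≈2.029982, sp=2, e=sp−y≈-0.029982; I≈0.615072, D=e−e_prev≈-0.070509; u=1/4·(-0.029982)+5/4·0.615072+1/2·(-0.070509)≈0.726089; next y=7/10·2.029982+3/4·0.726089≈1.965555
n=14: y≈1.965555, sp=2, e=sp−y≈0.034445; I≈0.649517, D=e−e_prev≈0.064428; u=1/4·0.034445+5/4·0.649517+1/2·0.064428≈0.852722; next y=7/10·1.965555+3/4·0.852722≈2.015429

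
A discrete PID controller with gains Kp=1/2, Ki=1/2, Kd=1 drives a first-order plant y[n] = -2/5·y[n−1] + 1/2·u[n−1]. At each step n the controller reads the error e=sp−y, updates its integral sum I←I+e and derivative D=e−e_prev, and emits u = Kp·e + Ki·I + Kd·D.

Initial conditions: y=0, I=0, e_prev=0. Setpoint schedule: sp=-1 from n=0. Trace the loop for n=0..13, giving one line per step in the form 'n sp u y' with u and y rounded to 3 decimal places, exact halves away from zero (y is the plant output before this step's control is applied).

(exact arithmetic carried between steps; '≈' marks a value shown rounded to 6 d.p. or computed from one; I and e_prev carry over from the previous line; the table rounds u and y to 3 d.p., halves away from zero)
n=0: y=0, sp=-1, e=sp−y=-1; I=-1, D=e−e_prev=-1; u=1/2·(-1)+1/2·(-1)+1·(-1)=-2; next y=-2/5·0+1/2·(-2)=-1
n=1: y=-1, sp=-1, e=sp−y=0; I=-1, D=e−e_prev=1; u=1/2·0+1/2·(-1)+1·1=0.5; next y=-2/5·(-1)+1/2·0.5=0.65
n=2: y=0.65, sp=-1, e=sp−y=-1.65; I=-2.65, D=e−e_prev=-1.65; u=1/2·(-1.65)+1/2·(-2.65)+1·(-1.65)=-3.8; next y=-2/5·0.65+1/2·(-3.8)=-2.16
n=3: y=-2.16, sp=-1, e=sp−y=1.16; I=-1.49, D=e−e_prev=2.81; u=1/2·1.16+1/2·(-1.49)+1·2.81=2.645; next y=-2/5·(-2.16)+1/2·2.645=2.1865
n=4: y=2.1865, sp=-1, e=sp−y=-3.1865; I=-4.6765, D=e−e_prev=-4.3465; u=1/2·(-3.1865)+1/2·(-4.6765)+1·(-4.3465)=-8.278; next y=-2/5·2.1865+1/2·(-8.278)=-5.0136
n=5: y=-5.0136, sp=-1, e=sp−y=4.0136; I=-0.6629, D=e−e_prev=7.2001; u=1/2·4.0136+1/2·(-0.6629)+1·7.2001=8.87545; next y=-2/5·(-5.0136)+1/2·8.87545=6.443165
n=6: y=6.443165, sp=-1, e=sp−y=-7.443165; I=-8.106065, D=e−e_prev=-11.456765; u=1/2·(-7.443165)+1/2·(-8.106065)+1·(-11.456765)=-19.23138; next y=-2/5·6.443165+1/2·(-19.23138)=-12.192956
n=7: y=-12.192956, sp=-1, e=sp−y=11.192956; I=3.086891, D=e−e_prev=18.636121; u=1/2·11.192956+1/2·3.086891+1·18.636121≈25.776045; next y=-2/5·(-12.192956)+1/2·25.776045≈17.765205
n=8: y≈17.765205, sp=-1, e=sp−y≈-18.765205; I≈-15.678314, D=e−e_prev≈-29.958161; u=1/2·(-18.765205)+1/2·(-15.678314)+1·(-29.958161)≈-47.179920; next y=-2/5·17.765205+1/2·(-47.179920)≈-30.696042
n=9: y≈-30.696042, sp=-1, e=sp−y≈29.696042; I≈14.017728, D=e−e_prev≈48.461246; u=1/2·29.696042+1/2·14.017728+1·48.461246≈70.318131; next y=-2/5·(-30.696042)+1/2·70.318131≈47.437482
n=10: y≈47.437482, sp=-1, e=sp−y≈-48.437482; I≈-34.419754, D=e−e_prev≈-78.133524; u=1/2·(-48.437482)+1/2·(-34.419754)+1·(-78.133524)≈-119.562142; next y=-2/5·47.437482+1/2·(-119.562142)≈-78.756064
n=11: y≈-78.756064, sp=-1, e=sp−y≈77.756064; I≈43.336310, D=e−e_prev≈126.193547; u=1/2·77.756064+1/2·43.336310+1·126.193547≈186.739734; next y=-2/5·(-78.756064)+1/2·186.739734≈124.872292
n=12: y≈124.872292, sp=-1, e=sp−y≈-125.872292; I≈-82.535983, D=e−e_prev≈-203.628357; u=1/2·(-125.872292)+1/2·(-82.535983)+1·(-203.628357)≈-307.832494; next y=-2/5·124.872292+1/2·(-307.832494)≈-203.865164
n=13: y≈-203.865164, sp=-1, e=sp−y≈202.865164; I≈120.329182, D=e−e_prev≈328.737457; u=1/2·202.865164+1/2·120.329182+1·328.737457≈490.334629; next y=-2/5·(-203.865164)+1/2·490.334629≈326.713380

0 -1 -2.000 0.000
1 -1 0.500 -1.000
2 -1 -3.800 0.650
3 -1 2.645 -2.160
4 -1 -8.278 2.187
5 -1 8.875 -5.014
6 -1 -19.231 6.443
7 -1 25.776 -12.193
8 -1 -47.180 17.765
9 -1 70.318 -30.696
10 -1 -119.562 47.437
11 -1 186.740 -78.756
12 -1 -307.832 124.872
13 -1 490.335 -203.865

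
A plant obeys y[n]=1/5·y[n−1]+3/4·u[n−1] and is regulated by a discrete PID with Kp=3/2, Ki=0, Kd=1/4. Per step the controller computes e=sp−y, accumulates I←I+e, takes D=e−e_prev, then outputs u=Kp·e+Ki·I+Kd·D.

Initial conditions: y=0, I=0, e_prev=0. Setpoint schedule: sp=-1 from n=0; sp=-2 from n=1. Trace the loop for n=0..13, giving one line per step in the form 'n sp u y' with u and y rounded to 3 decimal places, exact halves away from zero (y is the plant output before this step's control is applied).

(exact arithmetic carried between steps; '≈' marks a value shown rounded to 6 d.p. or computed from one; I and e_prev carry over from the previous line; the table rounds u and y to 3 d.p., halves away from zero)
n=0: y=0, sp=-1, e=sp−y=-1; I=-1, D=e−e_prev=-1; u=3/2·(-1)+0·(-1)+1/4·(-1)=-1.75; next y=1/5·0+3/4·(-1.75)=-1.3125
n=1: y=-1.3125, sp=-2, e=sp−y=-0.6875; I=-1.6875, D=e−e_prev=0.3125; u=3/2·(-0.6875)+0·(-1.6875)+1/4·0.3125=-0.953125; next y=1/5·(-1.3125)+3/4·(-0.953125)≈-0.977344
n=2: y≈-0.977344, sp=-2, e=sp−y≈-1.022656; I≈-2.710156, D=e−e_prev≈-0.335156; u=3/2·(-1.022656)+0·(-2.710156)+1/4·(-0.335156)≈-1.617773; next y=1/5·(-0.977344)+3/4·(-1.617773)≈-1.408799
n=3: y≈-1.408799, sp=-2, e=sp−y≈-0.591201; I≈-3.301357, D=e−e_prev≈0.431455; u=3/2·(-0.591201)+0·(-3.301357)+1/4·0.431455≈-0.778938; next y=1/5·(-1.408799)+3/4·(-0.778938)≈-0.865963
n=4: y≈-0.865963, sp=-2, e=sp−y≈-1.134037; I≈-4.435394, D=e−e_prev≈-0.542836; u=3/2·(-1.134037)+0·(-4.435394)+1/4·(-0.542836)≈-1.836764; next y=1/5·(-0.865963)+3/4·(-1.836764)≈-1.550766
n=5: y≈-1.550766, sp=-2, e=sp−y≈-0.449234; I≈-4.884629, D=e−e_prev≈0.684802; u=3/2·(-0.449234)+0·(-4.884629)+1/4·0.684802≈-0.502651; next y=1/5·(-1.550766)+3/4·(-0.502651)≈-0.687141
n=6: y≈-0.687141, sp=-2, e=sp−y≈-1.312859; I≈-6.197487, D=e−e_prev≈-0.863624; u=3/2·(-1.312859)+0·(-6.197487)+1/4·(-0.863624)≈-2.185194; next y=1/5·(-0.687141)+3/4·(-2.185194)≈-1.776324
n=7: y≈-1.776324, sp=-2, e=sp−y≈-0.223676; I≈-6.421163, D=e−e_prev≈1.089183; u=3/2·(-0.223676)+0·(-6.421163)+1/4·1.089183≈-0.063219; next y=1/5·(-1.776324)+3/4·(-0.063219)≈-0.402679
n=8: y≈-0.402679, sp=-2, e=sp−y≈-1.597321; I≈-8.018485, D=e−e_prev≈-1.373645; u=3/2·(-1.597321)+0·(-8.018485)+1/4·(-1.373645)≈-2.739393; next y=1/5·(-0.402679)+3/4·(-2.739393)≈-2.135081
n=9: y≈-2.135081, sp=-2, e=sp−y≈0.135081; I≈-7.883404, D=e−e_prev≈1.732402; u=3/2·0.135081+0·(-7.883404)+1/4·1.732402≈0.635721; next y=1/5·(-2.135081)+3/4·0.635721≈0.049775
n=10: y≈0.049775, sp=-2, e=sp−y≈-2.049775; I≈-9.933179, D=e−e_prev≈-2.184856; u=3/2·(-2.049775)+0·(-9.933179)+1/4·(-2.184856)≈-3.620876; next y=1/5·0.049775+3/4·(-3.620876)≈-2.705702
n=11: y≈-2.705702, sp=-2, e=sp−y≈0.705702; I≈-9.227477, D=e−e_prev≈2.755477; u=3/2·0.705702+0·(-9.227477)+1/4·2.755477≈1.747423; next y=1/5·(-2.705702)+3/4·1.747423≈0.769427
n=12: y≈0.769427, sp=-2, e=sp−y≈-2.769427; I≈-11.996903, D=e−e_prev≈-3.475129; u=3/2·(-2.769427)+0·(-11.996903)+1/4·(-3.475129)≈-5.022922; next y=1/5·0.769427+3/4·(-5.022922)≈-3.613306
n=13: y≈-3.613306, sp=-2, e=sp−y≈1.613306; I≈-10.383597, D=e−e_prev≈4.382733; u=3/2·1.613306+0·(-10.383597)+1/4·4.382733≈3.515643; next y=1/5·(-3.613306)+3/4·3.515643≈1.914071

0 -1 -1.750 0.000
1 -2 -0.953 -1.313
2 -2 -1.618 -0.977
3 -2 -0.779 -1.409
4 -2 -1.837 -0.866
5 -2 -0.503 -1.551
6 -2 -2.185 -0.687
7 -2 -0.063 -1.776
8 -2 -2.739 -0.403
9 -2 0.636 -2.135
10 -2 -3.621 0.050
11 -2 1.747 -2.706
12 -2 -5.023 0.769
13 -2 3.516 -3.613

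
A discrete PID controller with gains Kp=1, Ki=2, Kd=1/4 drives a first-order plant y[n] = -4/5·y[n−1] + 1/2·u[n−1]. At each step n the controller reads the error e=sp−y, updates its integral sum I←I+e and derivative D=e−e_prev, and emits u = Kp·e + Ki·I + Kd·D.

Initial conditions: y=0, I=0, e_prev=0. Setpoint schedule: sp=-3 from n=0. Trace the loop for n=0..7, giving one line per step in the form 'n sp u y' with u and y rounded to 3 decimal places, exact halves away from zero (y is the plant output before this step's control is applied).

(exact arithmetic carried between steps; '≈' marks a value shown rounded to 6 d.p. or computed from one; I and e_prev carry over from the previous line; the table rounds u and y to 3 d.p., halves away from zero)
n=0: y=0, sp=-3, e=sp−y=-3; I=-3, D=e−e_prev=-3; u=1·(-3)+2·(-3)+1/4·(-3)=-9.75; next y=-4/5·0+1/2·(-9.75)=-4.875
n=1: y=-4.875, sp=-3, e=sp−y=1.875; I=-1.125, D=e−e_prev=4.875; u=1·1.875+2·(-1.125)+1/4·4.875=0.84375; next y=-4/5·(-4.875)+1/2·0.84375=4.321875
n=2: y=4.321875, sp=-3, e=sp−y=-7.321875; I=-8.446875, D=e−e_prev=-9.196875; u=1·(-7.321875)+2·(-8.446875)+1/4·(-9.196875)≈-26.514844; next y=-4/5·4.321875+1/2·(-26.514844)≈-16.714922
n=3: y≈-16.714922, sp=-3, e=sp−y≈13.714922; I≈5.268047, D=e−e_prev≈21.036797; u=1·13.714922+2·5.268047+1/4·21.036797≈29.510215; next y=-4/5·(-16.714922)+1/2·29.510215≈28.127045
n=4: y≈28.127045, sp=-3, e=sp−y≈-31.127045; I≈-25.858998, D=e−e_prev≈-44.841967; u=1·(-31.127045)+2·(-25.858998)+1/4·(-44.841967)≈-94.055533; next y=-4/5·28.127045+1/2·(-94.055533)≈-69.529402
n=5: y≈-69.529402, sp=-3, e=sp−y≈66.529402; I≈40.670404, D=e−e_prev≈97.656447; u=1·66.529402+2·40.670404+1/4·97.656447≈172.284323; next y=-4/5·(-69.529402)+1/2·172.284323≈141.765683
n=6: y≈141.765683, sp=-3, e=sp−y≈-144.765683; I≈-104.095279, D=e−e_prev≈-211.295085; u=1·(-144.765683)+2·(-104.095279)+1/4·(-211.295085)≈-405.780012; next y=-4/5·141.765683+1/2·(-405.780012)≈-316.302553
n=7: y≈-316.302553, sp=-3, e=sp−y≈313.302553; I≈209.207274, D=e−e_prev≈458.068236; u=1·313.302553+2·209.207274+1/4·458.068236≈846.234159; next y=-4/5·(-316.302553)+1/2·846.234159≈676.159122

0 -3 -9.750 0.000
1 -3 0.844 -4.875
2 -3 -26.515 4.322
3 -3 29.510 -16.715
4 -3 -94.056 28.127
5 -3 172.284 -69.529
6 -3 -405.780 141.766
7 -3 846.234 -316.303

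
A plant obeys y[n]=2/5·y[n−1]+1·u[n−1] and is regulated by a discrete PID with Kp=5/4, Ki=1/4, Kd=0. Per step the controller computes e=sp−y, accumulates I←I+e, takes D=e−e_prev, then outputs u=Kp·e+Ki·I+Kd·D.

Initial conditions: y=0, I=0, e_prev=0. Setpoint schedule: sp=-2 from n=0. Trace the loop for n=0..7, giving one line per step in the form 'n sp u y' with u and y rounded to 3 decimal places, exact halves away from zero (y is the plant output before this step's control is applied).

(exact arithmetic carried between steps; '≈' marks a value shown rounded to 6 d.p. or computed from one; I and e_prev carry over from the previous line; the table rounds u and y to 3 d.p., halves away from zero)
n=0: y=0, sp=-2, e=sp−y=-2; I=-2, D=e−e_prev=-2; u=5/4·(-2)+1/4·(-2)+0·(-2)=-3; next y=2/5·0+1·(-3)=-3
n=1: y=-3, sp=-2, e=sp−y=1; I=-1, D=e−e_prev=3; u=5/4·1+1/4·(-1)+0·3=1; next y=2/5·(-3)+1·1=-0.2
n=2: y=-0.2, sp=-2, e=sp−y=-1.8; I=-2.8, D=e−e_prev=-2.8; u=5/4·(-1.8)+1/4·(-2.8)+0·(-2.8)=-2.95; next y=2/5·(-0.2)+1·(-2.95)=-3.03
n=3: y=-3.03, sp=-2, e=sp−y=1.03; I=-1.77, D=e−e_prev=2.83; u=5/4·1.03+1/4·(-1.77)+0·2.83=0.845; next y=2/5·(-3.03)+1·0.845=-0.367
n=4: y=-0.367, sp=-2, e=sp−y=-1.633; I=-3.403, D=e−e_prev=-2.663; u=5/4·(-1.633)+1/4·(-3.403)+0·(-2.663)=-2.892; next y=2/5·(-0.367)+1·(-2.892)=-3.0388
n=5: y=-3.0388, sp=-2, e=sp−y=1.0388; I=-2.3642, D=e−e_prev=2.6718; u=5/4·1.0388+1/4·(-2.3642)+0·2.6718=0.70745; next y=2/5·(-3.0388)+1·0.70745=-0.50807
n=6: y=-0.50807, sp=-2, e=sp−y=-1.49193; I=-3.85613, D=e−e_prev=-2.53073; u=5/4·(-1.49193)+1/4·(-3.85613)+0·(-2.53073)=-2.828945; next y=2/5·(-0.50807)+1·(-2.828945)=-3.032173
n=7: y=-3.032173, sp=-2, e=sp−y=1.032173; I=-2.823957, D=e−e_prev=2.524103; u=5/4·1.032173+1/4·(-2.823957)+0·2.524103=0.584227; next y=2/5·(-3.032173)+1·0.584227≈-0.628642

0 -2 -3.000 0.000
1 -2 1.000 -3.000
2 -2 -2.950 -0.200
3 -2 0.845 -3.030
4 -2 -2.892 -0.367
5 -2 0.707 -3.039
6 -2 -2.829 -0.508
7 -2 0.584 -3.032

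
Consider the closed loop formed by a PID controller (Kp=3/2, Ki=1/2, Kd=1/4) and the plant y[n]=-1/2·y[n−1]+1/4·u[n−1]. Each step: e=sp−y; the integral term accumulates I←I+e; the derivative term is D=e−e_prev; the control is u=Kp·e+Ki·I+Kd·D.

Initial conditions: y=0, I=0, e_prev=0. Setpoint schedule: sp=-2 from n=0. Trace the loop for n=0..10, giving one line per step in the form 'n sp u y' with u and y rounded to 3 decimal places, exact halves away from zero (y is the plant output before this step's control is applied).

0 -2 -4.500 0.000
1 -2 -2.469 -1.125
2 -2 -5.596 -0.055
3 -2 -3.338 -1.372
4 -2 -6.733 -0.149
5 -2 -4.067 -1.609
6 -2 -7.770 -0.212
7 -2 -4.661 -1.836
8 -2 -8.724 -0.247
9 -2 -5.130 -2.058
10 -2 -9.613 -0.254

(exact arithmetic carried between steps; '≈' marks a value shown rounded to 6 d.p. or computed from one; I and e_prev carry over from the previous line; the table rounds u and y to 3 d.p., halves away from zero)
n=0: y=0, sp=-2, e=sp−y=-2; I=-2, D=e−e_prev=-2; u=3/2·(-2)+1/2·(-2)+1/4·(-2)=-4.5; next y=-1/2·0+1/4·(-4.5)=-1.125
n=1: y=-1.125, sp=-2, e=sp−y=-0.875; I=-2.875, D=e−e_prev=1.125; u=3/2·(-0.875)+1/2·(-2.875)+1/4·1.125=-2.46875; next y=-1/2·(-1.125)+1/4·(-2.46875)≈-0.054688
n=2: y≈-0.054688, sp=-2, e=sp−y≈-1.945313; I≈-4.820313, D=e−e_prev≈-1.070313; u=3/2·(-1.945313)+1/2·(-4.820313)+1/4·(-1.070313)≈-5.595703; next y=-1/2·(-0.054688)+1/4·(-5.595703)≈-1.371582
n=3: y≈-1.371582, sp=-2, e=sp−y≈-0.628418; I≈-5.448730, D=e−e_prev≈1.316895; u=3/2·(-0.628418)+1/2·(-5.448730)+1/4·1.316895≈-3.337769; next y=-1/2·(-1.371582)+1/4·(-3.337769)≈-0.148651
n=4: y≈-0.148651, sp=-2, e=sp−y≈-1.851349; I≈-7.300079, D=e−e_prev≈-1.222931; u=3/2·(-1.851349)+1/2·(-7.300079)+1/4·(-1.222931)≈-6.732796; next y=-1/2·(-0.148651)+1/4·(-6.732796)≈-1.608873
n=5: y≈-1.608873, sp=-2, e=sp−y≈-0.391127; I≈-7.691206, D=e−e_prev≈1.460222; u=3/2·(-0.391127)+1/2·(-7.691206)+1/4·1.460222≈-4.067237; next y=-1/2·(-1.608873)+1/4·(-4.067237)≈-0.212373
n=6: y≈-0.212373, sp=-2, e=sp−y≈-1.787627; I≈-9.478833, D=e−e_prev≈-1.396501; u=3/2·(-1.787627)+1/2·(-9.478833)+1/4·(-1.396501)≈-7.769983; next y=-1/2·(-0.212373)+1/4·(-7.769983)≈-1.836309
n=7: y≈-1.836309, sp=-2, e=sp−y≈-0.163691; I≈-9.642524, D=e−e_prev≈1.623937; u=3/2·(-0.163691)+1/2·(-9.642524)+1/4·1.623937≈-4.660814; next y=-1/2·(-1.836309)+1/4·(-4.660814)≈-0.247049
n=8: y≈-0.247049, sp=-2, e=sp−y≈-1.752951; I≈-11.395475, D=e−e_prev≈-1.589261; u=3/2·(-1.752951)+1/2·(-11.395475)+1/4·(-1.589261)≈-8.724480; next y=-1/2·(-0.247049)+1/4·(-8.724480)≈-2.057596
n=9: y≈-2.057596, sp=-2, e=sp−y≈0.057596; I≈-11.337880, D=e−e_prev≈1.810547; u=3/2·0.057596+1/2·(-11.337880)+1/4·1.810547≈-5.129910; next y=-1/2·(-2.057596)+1/4·(-5.129910)≈-0.253680
n=10: y≈-0.253680, sp=-2, e=sp−y≈-1.746320; I≈-13.084200, D=e−e_prev≈-1.803916; u=3/2·(-1.746320)+1/2·(-13.084200)+1/4·(-1.803916)≈-9.612559; next y=-1/2·(-0.253680)+1/4·(-9.612559)≈-2.276300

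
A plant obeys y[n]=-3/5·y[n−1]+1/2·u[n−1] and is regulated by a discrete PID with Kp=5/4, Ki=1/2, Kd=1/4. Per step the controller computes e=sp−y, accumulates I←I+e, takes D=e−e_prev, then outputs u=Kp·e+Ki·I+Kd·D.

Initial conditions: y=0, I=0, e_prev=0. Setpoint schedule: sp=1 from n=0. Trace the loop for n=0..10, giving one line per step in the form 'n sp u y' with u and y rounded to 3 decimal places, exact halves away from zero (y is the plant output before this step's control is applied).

(exact arithmetic carried between steps; '≈' marks a value shown rounded to 6 d.p. or computed from one; I and e_prev carry over from the previous line; the table rounds u and y to 3 d.p., halves away from zero)
n=0: y=0, sp=1, e=sp−y=1; I=1, D=e−e_prev=1; u=5/4·1+1/2·1+1/4·1=2; next y=-3/5·0+1/2·2=1
n=1: y=1, sp=1, e=sp−y=0; I=1, D=e−e_prev=-1; u=5/4·0+1/2·1+1/4·(-1)=0.25; next y=-3/5·1+1/2·0.25=-0.475
n=2: y=-0.475, sp=1, e=sp−y=1.475; I=2.475, D=e−e_prev=1.475; u=5/4·1.475+1/2·2.475+1/4·1.475=3.45; next y=-3/5·(-0.475)+1/2·3.45=2.01
n=3: y=2.01, sp=1, e=sp−y=-1.01; I=1.465, D=e−e_prev=-2.485; u=5/4·(-1.01)+1/2·1.465+1/4·(-2.485)=-1.15125; next y=-3/5·2.01+1/2·(-1.15125)=-1.781625
n=4: y=-1.781625, sp=1, e=sp−y=2.781625; I=4.246625, D=e−e_prev=3.791625; u=5/4·2.781625+1/2·4.246625+1/4·3.791625=6.54825; next y=-3/5·(-1.781625)+1/2·6.54825=4.3431
n=5: y=4.3431, sp=1, e=sp−y=-3.3431; I=0.903525, D=e−e_prev=-6.124725; u=5/4·(-3.3431)+1/2·0.903525+1/4·(-6.124725)≈-5.258294; next y=-3/5·4.3431+1/2·(-5.258294)≈-5.235007
n=6: y≈-5.235007, sp=1, e=sp−y≈6.235007; I≈7.138532, D=e−e_prev≈9.578107; u=5/4·6.235007+1/2·7.138532+1/4·9.578107≈13.757551; next y=-3/5·(-5.235007)+1/2·13.757551≈10.019780
n=7: y≈10.019780, sp=1, e=sp−y≈-9.019780; I≈-1.881248, D=e−e_prev≈-15.254787; u=5/4·(-9.019780)+1/2·(-1.881248)+1/4·(-15.254787)≈-16.029045; next y=-3/5·10.019780+1/2·(-16.029045)≈-14.026390
n=8: y≈-14.026390, sp=1, e=sp−y≈15.026390; I≈13.145143, D=e−e_prev≈24.046170; u=5/4·15.026390+1/2·13.145143+1/4·24.046170≈31.367102; next y=-3/5·(-14.026390)+1/2·31.367102≈24.099385
n=9: y≈24.099385, sp=1, e=sp−y≈-23.099385; I≈-9.954243, D=e−e_prev≈-38.125776; u=5/4·(-23.099385)+1/2·(-9.954243)+1/4·(-38.125776)≈-43.382797; next y=-3/5·24.099385+1/2·(-43.382797)≈-36.151030
n=10: y≈-36.151030, sp=1, e=sp−y≈37.151030; I≈27.196787, D=e−e_prev≈60.250415; u=5/4·37.151030+1/2·27.196787+1/4·60.250415≈75.099784; next y=-3/5·(-36.151030)+1/2·75.099784≈59.240510

0 1 2.000 0.000
1 1 0.250 1.000
2 1 3.450 -0.475
3 1 -1.151 2.010
4 1 6.548 -1.782
5 1 -5.258 4.343
6 1 13.758 -5.235
7 1 -16.029 10.020
8 1 31.367 -14.026
9 1 -43.383 24.099
10 1 75.100 -36.151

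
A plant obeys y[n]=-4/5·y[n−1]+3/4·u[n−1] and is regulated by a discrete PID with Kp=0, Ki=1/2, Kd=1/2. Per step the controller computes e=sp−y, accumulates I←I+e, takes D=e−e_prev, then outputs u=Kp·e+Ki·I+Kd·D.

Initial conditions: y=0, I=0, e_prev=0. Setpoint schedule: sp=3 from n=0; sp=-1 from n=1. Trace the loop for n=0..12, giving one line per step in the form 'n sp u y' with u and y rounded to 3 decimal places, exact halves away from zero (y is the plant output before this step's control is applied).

(exact arithmetic carried between steps; '≈' marks a value shown rounded to 6 d.p. or computed from one; I and e_prev carry over from the previous line; the table rounds u and y to 3 d.p., halves away from zero)
n=0: y=0, sp=3, e=sp−y=3; I=3, D=e−e_prev=3; u=0·3+1/2·3+1/2·3=3; next y=-4/5·0+3/4·3=2.25
n=1: y=2.25, sp=-1, e=sp−y=-3.25; I=-0.25, D=e−e_prev=-6.25; u=0·(-3.25)+1/2·(-0.25)+1/2·(-6.25)=-3.25; next y=-4/5·2.25+3/4·(-3.25)=-4.2375
n=2: y=-4.2375, sp=-1, e=sp−y=3.2375; I=2.9875, D=e−e_prev=6.4875; u=0·3.2375+1/2·2.9875+1/2·6.4875=4.7375; next y=-4/5·(-4.2375)+3/4·4.7375=6.943125
n=3: y=6.943125, sp=-1, e=sp−y=-7.943125; I=-4.955625, D=e−e_prev=-11.180625; u=0·(-7.943125)+1/2·(-4.955625)+1/2·(-11.180625)=-8.068125; next y=-4/5·6.943125+3/4·(-8.068125)≈-11.605594
n=4: y≈-11.605594, sp=-1, e=sp−y≈10.605594; I≈5.649969, D=e−e_prev≈18.548719; u=0·10.605594+1/2·5.649969+1/2·18.548719≈12.099344; next y=-4/5·(-11.605594)+3/4·12.099344≈18.358983
n=5: y≈18.358983, sp=-1, e=sp−y≈-19.358983; I≈-13.709014, D=e−e_prev≈-29.964577; u=0·(-19.358983)+1/2·(-13.709014)+1/2·(-29.964577)≈-21.836795; next y=-4/5·18.358983+3/4·(-21.836795)≈-31.064783
n=6: y≈-31.064783, sp=-1, e=sp−y≈30.064783; I≈16.355769, D=e−e_prev≈49.423766; u=0·30.064783+1/2·16.355769+1/2·49.423766≈32.889767; next y=-4/5·(-31.064783)+3/4·32.889767≈49.519152
n=7: y≈49.519152, sp=-1, e=sp−y≈-50.519152; I≈-34.163383, D=e−e_prev≈-80.583934; u=0·(-50.519152)+1/2·(-34.163383)+1/2·(-80.583934)≈-57.373659; next y=-4/5·49.519152+3/4·(-57.373659)≈-82.645565
n=8: y≈-82.645565, sp=-1, e=sp−y≈81.645565; I≈47.482182, D=e−e_prev≈132.164717; u=0·81.645565+1/2·47.482182+1/2·132.164717≈89.823449; next y=-4/5·(-82.645565)+3/4·89.823449≈133.484039
n=9: y≈133.484039, sp=-1, e=sp−y≈-134.484039; I≈-87.001857, D=e−e_prev≈-216.129604; u=0·(-134.484039)+1/2·(-87.001857)+1/2·(-216.129604)≈-151.565731; next y=-4/5·133.484039+3/4·(-151.565731)≈-220.461529
n=10: y≈-220.461529, sp=-1, e=sp−y≈219.461529; I≈132.459672, D=e−e_prev≈353.945569; u=0·219.461529+1/2·132.459672+1/2·353.945569≈243.202620; next y=-4/5·(-220.461529)+3/4·243.202620≈358.771189
n=11: y≈358.771189, sp=-1, e=sp−y≈-359.771189; I≈-227.311516, D=e−e_prev≈-579.232718; u=0·(-359.771189)+1/2·(-227.311516)+1/2·(-579.232718)≈-403.272117; next y=-4/5·358.771189+3/4·(-403.272117)≈-589.471039
n=12: y≈-589.471039, sp=-1, e=sp−y≈588.471039; I≈361.159523, D=e−e_prev≈948.242228; u=0·588.471039+1/2·361.159523+1/2·948.242228≈654.700875; next y=-4/5·(-589.471039)+3/4·654.700875≈962.602488

0 3 3.000 0.000
1 -1 -3.250 2.250
2 -1 4.738 -4.238
3 -1 -8.068 6.943
4 -1 12.099 -11.606
5 -1 -21.837 18.359
6 -1 32.890 -31.065
7 -1 -57.374 49.519
8 -1 89.823 -82.646
9 -1 -151.566 133.484
10 -1 243.203 -220.462
11 -1 -403.272 358.771
12 -1 654.701 -589.471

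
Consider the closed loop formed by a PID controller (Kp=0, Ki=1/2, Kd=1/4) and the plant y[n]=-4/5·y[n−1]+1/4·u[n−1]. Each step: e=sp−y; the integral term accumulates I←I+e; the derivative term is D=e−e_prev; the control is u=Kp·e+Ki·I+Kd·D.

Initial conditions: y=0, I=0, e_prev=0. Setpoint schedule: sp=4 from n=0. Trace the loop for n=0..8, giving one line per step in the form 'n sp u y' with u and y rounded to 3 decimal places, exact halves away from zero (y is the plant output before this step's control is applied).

(exact arithmetic carried between steps; '≈' marks a value shown rounded to 6 d.p. or computed from one; I and e_prev carry over from the previous line; the table rounds u and y to 3 d.p., halves away from zero)
n=0: y=0, sp=4, e=sp−y=4; I=4, D=e−e_prev=4; u=0·4+1/2·4+1/4·4=3; next y=-4/5·0+1/4·3=0.75
n=1: y=0.75, sp=4, e=sp−y=3.25; I=7.25, D=e−e_prev=-0.75; u=0·3.25+1/2·7.25+1/4·(-0.75)=3.4375; next y=-4/5·0.75+1/4·3.4375=0.259375
n=2: y=0.259375, sp=4, e=sp−y=3.740625; I=10.990625, D=e−e_prev=0.490625; u=0·3.740625+1/2·10.990625+1/4·0.490625≈5.617969; next y=-4/5·0.259375+1/4·5.617969≈1.196992
n=3: y≈1.196992, sp=4, e=sp−y≈2.803008; I≈13.793633, D=e−e_prev≈-0.937617; u=0·2.803008+1/2·13.793633+1/4·(-0.937617)≈6.662412; next y=-4/5·1.196992+1/4·6.662412≈0.708009
n=4: y≈0.708009, sp=4, e=sp−y≈3.291991; I≈17.085624, D=e−e_prev≈0.488983; u=0·3.291991+1/2·17.085624+1/4·0.488983≈8.665057; next y=-4/5·0.708009+1/4·8.665057≈1.599857
n=5: y≈1.599857, sp=4, e=sp−y≈2.400143; I≈19.485767, D=e−e_prev≈-0.891848; u=0·2.400143+1/2·19.485767+1/4·(-0.891848)≈9.519921; next y=-4/5·1.599857+1/4·9.519921≈1.100095
n=6: y≈1.100095, sp=4, e=sp−y≈2.899905; I≈22.385672, D=e−e_prev≈0.499762; u=0·2.899905+1/2·22.385672+1/4·0.499762≈11.317776; next y=-4/5·1.100095+1/4·11.317776≈1.949368
n=7: y≈1.949368, sp=4, e=sp−y≈2.050632; I≈24.436304, D=e−e_prev≈-0.849274; u=0·2.050632+1/2·24.436304+1/4·(-0.849274)≈12.005833; next y=-4/5·1.949368+1/4·12.005833≈1.441964
n=8: y≈1.441964, sp=4, e=sp−y≈2.558036; I≈26.994340, D=e−e_prev≈0.507405; u=0·2.558036+1/2·26.994340+1/4·0.507405≈13.624021; next y=-4/5·1.441964+1/4·13.624021≈2.252434

0 4 3.000 0.000
1 4 3.438 0.750
2 4 5.618 0.259
3 4 6.662 1.197
4 4 8.665 0.708
5 4 9.520 1.600
6 4 11.318 1.100
7 4 12.006 1.949
8 4 13.624 1.442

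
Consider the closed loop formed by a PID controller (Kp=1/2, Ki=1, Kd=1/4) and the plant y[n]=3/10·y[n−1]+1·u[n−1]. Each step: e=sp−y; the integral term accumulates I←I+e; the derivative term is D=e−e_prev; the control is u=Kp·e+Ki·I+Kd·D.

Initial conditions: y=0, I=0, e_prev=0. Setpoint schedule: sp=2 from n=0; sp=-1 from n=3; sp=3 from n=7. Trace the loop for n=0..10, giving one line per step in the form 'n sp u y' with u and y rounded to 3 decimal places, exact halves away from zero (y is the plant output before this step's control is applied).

0 2 3.500 0.000
1 2 -1.125 3.500
2 2 4.506 -0.075
3 -1 -7.540 4.484
4 -1 7.554 -6.195
5 -1 -10.729 5.695
6 -1 11.301 -9.020
7 3 -8.184 8.595
8 3 14.476 -5.606
9 3 -12.668 12.794
10 3 19.980 -8.830

(exact arithmetic carried between steps; '≈' marks a value shown rounded to 6 d.p. or computed from one; I and e_prev carry over from the previous line; the table rounds u and y to 3 d.p., halves away from zero)
n=0: y=0, sp=2, e=sp−y=2; I=2, D=e−e_prev=2; u=1/2·2+1·2+1/4·2=3.5; next y=3/10·0+1·3.5=3.5
n=1: y=3.5, sp=2, e=sp−y=-1.5; I=0.5, D=e−e_prev=-3.5; u=1/2·(-1.5)+1·0.5+1/4·(-3.5)=-1.125; next y=3/10·3.5+1·(-1.125)=-0.075
n=2: y=-0.075, sp=2, e=sp−y=2.075; I=2.575, D=e−e_prev=3.575; u=1/2·2.075+1·2.575+1/4·3.575=4.50625; next y=3/10·(-0.075)+1·4.50625=4.48375
n=3: y=4.48375, sp=-1, e=sp−y=-5.48375; I=-2.90875, D=e−e_prev=-7.55875; u=1/2·(-5.48375)+1·(-2.90875)+1/4·(-7.55875)≈-7.540313; next y=3/10·4.48375+1·(-7.540313)≈-6.195188
n=4: y≈-6.195188, sp=-1, e=sp−y≈5.195188; I≈2.286438, D=e−e_prev≈10.678938; u=1/2·5.195188+1·2.286438+1/4·10.678938≈7.553766; next y=3/10·(-6.195188)+1·7.553766≈5.695209
n=5: y≈5.695209, sp=-1, e=sp−y≈-6.695209; I≈-4.408772, D=e−e_prev≈-11.890397; u=1/2·(-6.695209)+1·(-4.408772)+1/4·(-11.890397)≈-10.728976; next y=3/10·5.695209+1·(-10.728976)≈-9.020413
n=6: y≈-9.020413, sp=-1, e=sp−y≈8.020413; I≈3.611641, D=e−e_prev≈14.715622; u=1/2·8.020413+1·3.611641+1/4·14.715622≈11.300753; next y=3/10·(-9.020413)+1·11.300753≈8.594629
n=7: y≈8.594629, sp=3, e=sp−y≈-5.594629; I≈-1.982988, D=e−e_prev≈-13.615042; u=1/2·(-5.594629)+1·(-1.982988)+1/4·(-13.615042)≈-8.184063; next y=3/10·8.594629+1·(-8.184063)≈-5.605675
n=8: y≈-5.605675, sp=3, e=sp−y≈8.605675; I≈6.622686, D=e−e_prev≈14.200304; u=1/2·8.605675+1·6.622686+1/4·14.200304≈14.475600; next y=3/10·(-5.605675)+1·14.475600≈12.793897
n=9: y≈12.793897, sp=3, e=sp−y≈-9.793897; I≈-3.171211, D=e−e_prev≈-18.399572; u=1/2·(-9.793897)+1·(-3.171211)+1/4·(-18.399572)≈-12.668053; next y=3/10·12.793897+1·(-12.668053)≈-8.829883
n=10: y≈-8.829883, sp=3, e=sp−y≈11.829883; I≈8.658672, D=e−e_prev≈21.623781; u=1/2·11.829883+1·8.658672+1/4·21.623781≈19.979559; next y=3/10·(-8.829883)+1·19.979559≈17.330594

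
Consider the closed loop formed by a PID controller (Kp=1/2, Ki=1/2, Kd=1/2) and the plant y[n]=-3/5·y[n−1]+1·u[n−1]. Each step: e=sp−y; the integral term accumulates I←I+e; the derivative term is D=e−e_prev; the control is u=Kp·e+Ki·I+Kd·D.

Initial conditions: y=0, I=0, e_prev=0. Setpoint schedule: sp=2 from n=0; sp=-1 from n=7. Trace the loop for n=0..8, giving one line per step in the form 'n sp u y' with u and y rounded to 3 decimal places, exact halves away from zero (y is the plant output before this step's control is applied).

(exact arithmetic carried between steps; '≈' marks a value shown rounded to 6 d.p. or computed from one; I and e_prev carry over from the previous line; the table rounds u and y to 3 d.p., halves away from zero)
n=0: y=0, sp=2, e=sp−y=2; I=2, D=e−e_prev=2; u=1/2·2+1/2·2+1/2·2=3; next y=-3/5·0+1·3=3
n=1: y=3, sp=2, e=sp−y=-1; I=1, D=e−e_prev=-3; u=1/2·(-1)+1/2·1+1/2·(-3)=-1.5; next y=-3/5·3+1·(-1.5)=-3.3
n=2: y=-3.3, sp=2, e=sp−y=5.3; I=6.3, D=e−e_prev=6.3; u=1/2·5.3+1/2·6.3+1/2·6.3=8.95; next y=-3/5·(-3.3)+1·8.95=10.93
n=3: y=10.93, sp=2, e=sp−y=-8.93; I=-2.63, D=e−e_prev=-14.23; u=1/2·(-8.93)+1/2·(-2.63)+1/2·(-14.23)=-12.895; next y=-3/5·10.93+1·(-12.895)=-19.453
n=4: y=-19.453, sp=2, e=sp−y=21.453; I=18.823, D=e−e_prev=30.383; u=1/2·21.453+1/2·18.823+1/2·30.383=35.3295; next y=-3/5·(-19.453)+1·35.3295=47.0013
n=5: y=47.0013, sp=2, e=sp−y=-45.0013; I=-26.1783, D=e−e_prev=-66.4543; u=1/2·(-45.0013)+1/2·(-26.1783)+1/2·(-66.4543)=-68.81695; next y=-3/5·47.0013+1·(-68.81695)=-97.01773
n=6: y=-97.01773, sp=2, e=sp−y=99.01773; I=72.83943, D=e−e_prev=144.01903; u=1/2·99.01773+1/2·72.83943+1/2·144.01903=157.938095; next y=-3/5·(-97.01773)+1·157.938095=216.148733
n=7: y=216.148733, sp=-1, e=sp−y=-217.148733; I=-144.309303, D=e−e_prev=-316.166463; u=1/2·(-217.148733)+1/2·(-144.309303)+1/2·(-316.166463)≈-338.812250; next y=-3/5·216.148733+1·(-338.812250)≈-468.501489
n=8: y≈-468.501489, sp=-1, e=sp−y≈467.501489; I≈323.192186, D=e−e_prev≈684.650222; u=1/2·467.501489+1/2·323.192186+1/2·684.650222≈737.671949; next y=-3/5·(-468.501489)+1·737.671949≈1018.772843

0 2 3.000 0.000
1 2 -1.500 3.000
2 2 8.950 -3.300
3 2 -12.895 10.930
4 2 35.330 -19.453
5 2 -68.817 47.001
6 2 157.938 -97.018
7 -1 -338.812 216.149
8 -1 737.672 -468.501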